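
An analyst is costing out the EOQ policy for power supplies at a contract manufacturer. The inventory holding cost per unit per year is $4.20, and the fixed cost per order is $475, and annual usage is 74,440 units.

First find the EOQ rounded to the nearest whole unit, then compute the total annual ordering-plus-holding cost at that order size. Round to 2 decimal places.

$17,234.14

Q* = √(2·D·S / H) = √(2·74,440·475 / 4.2) = √16,837,619.0 ≈ 4,103.37 → Q = 4,103 units
Ordering: D/Q × S = 74,440/4,103 × $475 = $8,617.84
Holding:  Q/2 × H = 4,103/2 × $4.2 = $8,616.30
Total = $8,617.84 + $8,616.30 = $17,234.14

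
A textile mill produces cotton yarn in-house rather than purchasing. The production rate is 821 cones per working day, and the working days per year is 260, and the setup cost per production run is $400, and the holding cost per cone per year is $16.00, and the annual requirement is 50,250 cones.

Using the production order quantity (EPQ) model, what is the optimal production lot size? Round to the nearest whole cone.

1,813 cones

d = 50,250/260 = 193.2692 cones/day;  effective holding cost H(1 − d/p) = 16·(1 − 193.2692/821) = 12.23349
Q* = √(2DS / H_eff) = √(2·50,250·400 / 12.23349) ≈ 1,812.75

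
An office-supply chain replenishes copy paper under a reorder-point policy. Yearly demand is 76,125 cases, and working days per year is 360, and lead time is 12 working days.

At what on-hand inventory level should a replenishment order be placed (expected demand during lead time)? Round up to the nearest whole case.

2,538 cases

Daily demand d = 76,125 / 360 = 211.458 cases/day
Demand during lead time = 211.458 × 12 = 2,537.50
Reorder point = 2,537.50 → round up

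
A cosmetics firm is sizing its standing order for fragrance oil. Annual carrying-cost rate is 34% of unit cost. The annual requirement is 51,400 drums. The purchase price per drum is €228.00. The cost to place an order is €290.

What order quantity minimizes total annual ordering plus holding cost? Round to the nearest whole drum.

Holding cost per drum per year: H = 34% × €228 = €77.5200
Optimal lot size Q* = (2 × 51,400 × €290 / €77.52)^½ ≈ 620.14

620 drums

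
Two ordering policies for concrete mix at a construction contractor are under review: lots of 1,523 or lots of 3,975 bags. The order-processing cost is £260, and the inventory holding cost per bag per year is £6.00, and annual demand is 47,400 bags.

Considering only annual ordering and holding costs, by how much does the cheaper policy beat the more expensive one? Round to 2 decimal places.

£2,364.45

Annual cost at Q: ordering D·S/Q plus holding Q·H/2.
TC(1,523) = (47,400/1,523)×260 + (1,523/2)×6 = £12,660.92
TC(3,975) = (47,400/3,975)×260 + (3,975/2)×6 = £15,025.38
|ΔTC| = |£12,660.92 − £15,025.38| = £2,364.45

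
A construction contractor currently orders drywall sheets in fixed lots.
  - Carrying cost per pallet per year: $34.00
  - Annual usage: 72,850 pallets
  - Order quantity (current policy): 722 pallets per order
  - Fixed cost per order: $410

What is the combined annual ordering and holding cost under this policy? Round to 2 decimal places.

Annual ordering cost = (D/Q)·S = (72,850/722) × 410 = $41,369.11
Annual holding cost  = (Q/2)·H = (722/2) × 34 = $12,274.00
Total = $41,369.11 + $12,274.00 = $53,643.11

$53,643.11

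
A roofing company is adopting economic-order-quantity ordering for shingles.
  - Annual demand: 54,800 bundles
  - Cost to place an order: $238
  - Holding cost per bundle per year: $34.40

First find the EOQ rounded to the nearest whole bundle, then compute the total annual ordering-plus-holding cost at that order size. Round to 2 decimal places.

$29,955.25

2DS/H = 2·54,800·238/34.4 = 758,279.07
EOQ = √758,279.07 ≈ 870.79 → Q = 871 bundles
Orders/yr = 54,800/871 = 62.916; ordering cost = 62.916 × $238 = $14,974.05
Average inventory = 871/2 = 435.5; holding cost = 435.5 × $34.4 = $14,981.20
Total = $14,974.05 + $14,981.20 = $29,955.25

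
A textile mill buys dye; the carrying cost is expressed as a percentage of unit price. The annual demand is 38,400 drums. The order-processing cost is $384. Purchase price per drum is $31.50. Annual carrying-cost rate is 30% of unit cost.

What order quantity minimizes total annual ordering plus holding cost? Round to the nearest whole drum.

Carrying cost H = $31.5 × 30% = $9.4500/drum/yr
2DS/H = 2·38,400·384/9.45 = 3,120,761.90
EOQ = √3,120,761.90 ≈ 1,766.57

1,767 drums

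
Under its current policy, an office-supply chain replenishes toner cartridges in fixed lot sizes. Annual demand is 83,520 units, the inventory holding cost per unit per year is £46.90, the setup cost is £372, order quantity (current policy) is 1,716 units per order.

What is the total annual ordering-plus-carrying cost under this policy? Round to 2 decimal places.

Annual ordering cost = (D/Q)·S = (83,520/1,716) × 372 = £18,105.73
Annual holding cost  = (Q/2)·H = (1,716/2) × 46.9 = £40,240.20
Total = £18,105.73 + £40,240.20 = £58,345.93

£58,345.93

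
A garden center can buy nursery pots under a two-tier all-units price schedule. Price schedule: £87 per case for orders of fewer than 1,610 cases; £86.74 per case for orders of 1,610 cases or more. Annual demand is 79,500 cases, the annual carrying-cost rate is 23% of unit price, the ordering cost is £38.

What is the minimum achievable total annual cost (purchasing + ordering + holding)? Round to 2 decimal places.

£6,913,766.31

H₁ = 23%×£87 = £20.0100;  H₂ = 23%×£86.74 = £19.9502
EOQ₁ = √(2×79,500×38/20.0100) = 549.50  (< 1,610, feasible at tier 1)
EOQ₂ = √(2×79,500×38/19.9502) = 550.32  (< 1,610 → use Q = 1,610 at tier-2 price)
TC(tier 1 (EOQ₁), Q≈549.5) = £6,927,495.47
TC(tier 2, Q≈1,610.0) = £6,913,766.31
Minimum at tier 2: £6,913,766.31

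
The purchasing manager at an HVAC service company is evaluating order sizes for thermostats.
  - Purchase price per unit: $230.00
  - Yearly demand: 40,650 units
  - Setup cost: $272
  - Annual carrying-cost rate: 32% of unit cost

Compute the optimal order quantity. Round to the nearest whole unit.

Holding cost per unit per year: H = 32% × $230 = $73.6000
EOQ = √(2DS/H) = √(2 × 40,650 × 272 / 73.6)
    = √(300,456.52) ≈ 548.14

548 units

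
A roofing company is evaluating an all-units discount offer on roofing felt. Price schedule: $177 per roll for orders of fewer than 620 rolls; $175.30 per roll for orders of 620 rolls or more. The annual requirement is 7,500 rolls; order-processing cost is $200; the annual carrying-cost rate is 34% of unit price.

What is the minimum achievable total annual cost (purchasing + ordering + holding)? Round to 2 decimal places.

H₁ = 34%×$177 = $60.1800;  H₂ = 34%×$175.30 = $59.6020
EOQ₁ = √(2×7,500×200/60.1800) = 223.27  (< 620, feasible at tier 1)
EOQ₂ = √(2×7,500×200/59.6020) = 224.35  (< 620 → use Q = 620 at tier-2 price)
TC(tier 1 (EOQ₁), Q≈223.3) = $1,340,936.52
TC(tier 2, Q≈620.0) = $1,335,645.97
Minimum at tier 2: $1,335,645.97

$1,335,645.97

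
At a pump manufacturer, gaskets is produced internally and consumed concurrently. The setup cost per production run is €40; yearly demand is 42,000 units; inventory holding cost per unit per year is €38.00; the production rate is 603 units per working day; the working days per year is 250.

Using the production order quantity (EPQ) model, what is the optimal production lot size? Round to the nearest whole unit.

d = 42,000/250 = 168.0000 units/day;  effective holding cost H(1 − d/p) = 38·(1 − 168.0000/603) = 27.41294
Q* = √(2DS / H_eff) = √(2·42,000·40 / 27.41294) ≈ 350.10

350 units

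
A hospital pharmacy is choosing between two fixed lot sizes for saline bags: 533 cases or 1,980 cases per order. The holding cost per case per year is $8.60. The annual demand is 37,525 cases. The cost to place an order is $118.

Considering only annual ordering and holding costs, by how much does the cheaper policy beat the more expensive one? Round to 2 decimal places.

TC(Q) = (D/Q)S + (Q/2)H
TC(533) = (37,525/533)×118 + (533/2)×8.6 = $10,599.50
TC(1,980) = (37,525/1,980)×118 + (1,980/2)×8.6 = $10,750.34
Lots of 533 are cheaper by $150.84.

$150.84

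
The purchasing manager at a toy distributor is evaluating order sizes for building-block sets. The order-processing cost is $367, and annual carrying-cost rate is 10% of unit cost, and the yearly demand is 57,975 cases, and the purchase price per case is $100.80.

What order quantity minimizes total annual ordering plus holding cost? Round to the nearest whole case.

2,055 cases

Holding cost per case per year: H = 10% × $100.8 = $10.0800
2DS/H = 2·57,975·367/10.08 = 4,221,592.26
EOQ = √4,221,592.26 ≈ 2,054.65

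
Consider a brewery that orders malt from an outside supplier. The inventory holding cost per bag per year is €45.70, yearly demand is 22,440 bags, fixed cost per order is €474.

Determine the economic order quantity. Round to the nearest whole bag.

682 bags

Q* = √(2·D·S / H) = √(2·22,440·474 / 45.7) = √465,495.0 ≈ 682.27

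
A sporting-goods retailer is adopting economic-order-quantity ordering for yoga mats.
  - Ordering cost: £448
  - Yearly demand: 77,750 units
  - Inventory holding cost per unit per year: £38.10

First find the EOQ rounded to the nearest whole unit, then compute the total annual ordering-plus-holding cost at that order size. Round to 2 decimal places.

Optimal lot size Q* = (2 × 77,750 × £448 / £38.1)^½ ≈ 1,352.20 → Q = 1,352 units
Ordering: D/Q × S = 77,750/1,352 × £448 = £25,763.31
Holding:  Q/2 × H = 1,352/2 × £38.1 = £25,755.60
Total = £25,763.31 + £25,755.60 = £51,518.91

£51,518.91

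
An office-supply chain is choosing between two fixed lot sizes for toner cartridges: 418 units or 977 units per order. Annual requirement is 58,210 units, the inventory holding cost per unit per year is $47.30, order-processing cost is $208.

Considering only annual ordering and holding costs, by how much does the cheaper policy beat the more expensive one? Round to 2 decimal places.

For each Q, cost = (D/Q)·S + (Q/2)·H.
TC(418) = (58,210/418)×208 + (418/2)×47.3 = $38,851.44
TC(977) = (58,210/977)×208 + (977/2)×47.3 = $35,498.76
Lots of 977 are cheaper by $3,352.68.

$3,352.68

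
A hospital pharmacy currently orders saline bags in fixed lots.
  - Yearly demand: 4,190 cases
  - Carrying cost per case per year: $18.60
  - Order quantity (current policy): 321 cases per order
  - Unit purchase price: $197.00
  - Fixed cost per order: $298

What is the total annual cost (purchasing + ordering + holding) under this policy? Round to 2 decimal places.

Orders/yr = 4,190/321 = 13.053; ordering cost = 13.053 × $298 = $3,889.78
Average inventory = 321/2 = 160.5; holding cost = 160.5 × $18.6 = $2,985.30
Purchase cost = D·C = 4,190 × 197 = $825,430.00
Total = $3,889.78 + $2,985.30 + $825,430.00 = $832,305.08

$832,305.08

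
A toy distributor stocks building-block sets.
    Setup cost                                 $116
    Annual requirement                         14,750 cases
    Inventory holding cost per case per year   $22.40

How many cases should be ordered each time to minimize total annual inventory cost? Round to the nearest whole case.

391 cases

2DS/H = 2·14,750·116/22.4 = 152,767.86
EOQ = √152,767.86 ≈ 390.86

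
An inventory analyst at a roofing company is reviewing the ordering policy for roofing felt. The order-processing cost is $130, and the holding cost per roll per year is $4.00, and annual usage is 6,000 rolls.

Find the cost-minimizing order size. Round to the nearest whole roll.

624 rolls

Q* = √(2·D·S / H) = √(2·6,000·130 / 4) = √390,000.0 ≈ 624.50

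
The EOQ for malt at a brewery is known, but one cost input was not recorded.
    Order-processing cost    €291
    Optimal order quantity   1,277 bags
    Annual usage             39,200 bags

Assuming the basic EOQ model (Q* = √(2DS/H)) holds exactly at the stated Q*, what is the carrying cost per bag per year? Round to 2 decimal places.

€13.99

Since Q* = (2DS/H)^½, squaring gives Q*²·H = 2DS.
H = 2DS / Q² = 2 × 39,200 × 291 / 1,277² = 13.9903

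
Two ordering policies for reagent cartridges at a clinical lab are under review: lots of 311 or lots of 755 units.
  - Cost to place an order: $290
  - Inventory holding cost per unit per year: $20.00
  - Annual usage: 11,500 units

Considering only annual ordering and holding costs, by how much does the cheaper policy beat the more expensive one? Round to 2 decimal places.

$1,866.25

TC(Q) = (D/Q)S + (Q/2)H
TC(311) = (11,500/311)×290 + (311/2)×20 = $13,833.47
TC(755) = (11,500/755)×290 + (755/2)×20 = $11,967.22
|ΔTC| = |$13,833.47 − $11,967.22| = $1,866.25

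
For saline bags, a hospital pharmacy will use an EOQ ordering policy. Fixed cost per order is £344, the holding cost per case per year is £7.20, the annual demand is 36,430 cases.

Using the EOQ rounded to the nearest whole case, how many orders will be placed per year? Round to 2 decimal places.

Q* = √(2·D·S / H) = √(2·36,430·344 / 7.2) = √3,481,088.9 ≈ 1,865.77 → Q = 1,866
N = D/Q = 36,430/1,866 ≈ 19.523 orders/yr

19.52 orders per year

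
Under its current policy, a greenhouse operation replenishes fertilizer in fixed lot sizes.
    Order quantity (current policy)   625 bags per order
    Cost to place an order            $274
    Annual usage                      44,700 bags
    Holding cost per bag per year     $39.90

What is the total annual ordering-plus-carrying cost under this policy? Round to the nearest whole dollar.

$32,065

Ordering: D/Q × S = 44,700/625 × $274 = $19,596.48
Holding:  Q/2 × H = 625/2 × $39.9 = $12,468.75
Total = $19,596.48 + $12,468.75 = $32,065.23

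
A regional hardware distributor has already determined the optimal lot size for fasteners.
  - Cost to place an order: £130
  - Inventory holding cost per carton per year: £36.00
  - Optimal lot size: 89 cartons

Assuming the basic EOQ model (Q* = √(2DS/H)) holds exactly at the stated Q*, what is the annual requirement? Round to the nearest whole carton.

1,097 cartons per year

Since Q* = (2DS/H)^½, squaring gives Q*²·H = 2DS.
D = Q²H / (2S) = 89² × 36 / (2 × 130) = 1,096.75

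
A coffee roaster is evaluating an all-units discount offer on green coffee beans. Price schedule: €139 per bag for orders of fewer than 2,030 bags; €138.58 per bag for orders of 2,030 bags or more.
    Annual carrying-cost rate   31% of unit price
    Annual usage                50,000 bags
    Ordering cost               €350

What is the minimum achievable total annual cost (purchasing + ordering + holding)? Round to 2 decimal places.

H₁ = 31%×€139 = €43.0900;  H₂ = 31%×€138.58 = €42.9598
EOQ₁ = √(2×50,000×350/43.0900) = 901.25  (< 2,030, feasible at tier 1)
EOQ₂ = √(2×50,000×350/42.9598) = 902.62  (< 2,030 → use Q = 2,030 at tier-2 price)
TC(tier 1 (EOQ₁), Q≈901.3) = €6,988,834.91
TC(tier 2, Q≈2,030.0) = €6,981,224.89
Minimum at tier 2: €6,981,224.89

€6,981,224.89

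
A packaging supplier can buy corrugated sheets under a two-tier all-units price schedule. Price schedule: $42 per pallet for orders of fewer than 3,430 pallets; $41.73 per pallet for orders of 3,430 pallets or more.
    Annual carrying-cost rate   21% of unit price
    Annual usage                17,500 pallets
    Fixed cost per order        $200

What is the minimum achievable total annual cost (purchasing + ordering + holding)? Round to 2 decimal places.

$742,857.48

H₁ = 21%×$42 = $8.8200;  H₂ = 21%×$41.73 = $8.7633
EOQ₁ = √(2×17,500×200/8.8200) = 890.87  (< 3,430, feasible at tier 1)
EOQ₂ = √(2×17,500×200/8.7633) = 893.75  (< 3,430 → use Q = 3,430 at tier-2 price)
TC(tier 1 (EOQ₁), Q≈890.9) = $742,857.48
TC(tier 2, Q≈3,430.0) = $746,324.47
Minimum at tier 1 (EOQ₁): $742,857.48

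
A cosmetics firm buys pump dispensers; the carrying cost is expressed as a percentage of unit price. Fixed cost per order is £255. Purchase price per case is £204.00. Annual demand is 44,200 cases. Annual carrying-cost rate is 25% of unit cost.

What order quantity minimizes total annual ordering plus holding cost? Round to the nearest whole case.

Holding cost per case per year: H = 25% × £204 = £51.0000
EOQ = √(2DS/H) = √(2 × 44,200 × 255 / 51)
    = √(442,000.00) ≈ 664.83

665 cases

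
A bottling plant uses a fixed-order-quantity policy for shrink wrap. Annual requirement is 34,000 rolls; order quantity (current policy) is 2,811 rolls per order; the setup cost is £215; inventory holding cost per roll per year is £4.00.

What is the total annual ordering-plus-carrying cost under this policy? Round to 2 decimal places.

Orders/yr = 34,000/2,811 = 12.095; ordering cost = 12.095 × £215 = £2,600.50
Average inventory = 2,811/2 = 1405.5; holding cost = 1405.5 × £4 = £5,622.00
Total = £2,600.50 + £5,622.00 = £8,222.50

£8,222.50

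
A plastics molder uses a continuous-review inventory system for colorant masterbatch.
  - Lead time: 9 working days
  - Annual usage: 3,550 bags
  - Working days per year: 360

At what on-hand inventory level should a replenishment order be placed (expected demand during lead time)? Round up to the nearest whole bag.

89 bags

Daily demand d = 3,550 / 360 = 9.861 bags/day
Demand during lead time = 9.861 × 9 = 88.75
Reorder point = 88.75 → round up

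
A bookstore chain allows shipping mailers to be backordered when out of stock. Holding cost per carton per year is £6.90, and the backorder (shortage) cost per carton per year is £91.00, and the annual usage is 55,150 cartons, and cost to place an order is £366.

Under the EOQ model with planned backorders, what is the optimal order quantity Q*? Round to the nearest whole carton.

Basic EOQ = √(2·55,150·366/6.9) = 2,418.821
Backorder adjustment √((H+b)/b) = √((6.9+91)/91) = 1.0372
Q* = 2,418.821 × 1.0372 ≈ 2,508.85

2,509 cartons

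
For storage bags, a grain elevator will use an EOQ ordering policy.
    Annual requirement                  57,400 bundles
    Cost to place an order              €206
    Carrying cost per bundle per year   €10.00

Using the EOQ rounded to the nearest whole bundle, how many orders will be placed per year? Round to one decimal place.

37.3 orders per year

2DS/H = 2·57,400·206/10 = 2,364,880.00
EOQ = √2,364,880.00 ≈ 1,537.82 → Q = 1,538
N = D/Q = 57,400/1,538 ≈ 37.321 orders/yr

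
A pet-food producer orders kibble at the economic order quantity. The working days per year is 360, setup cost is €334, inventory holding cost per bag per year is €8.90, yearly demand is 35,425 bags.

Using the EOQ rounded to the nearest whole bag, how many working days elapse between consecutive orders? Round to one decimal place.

16.6 days

EOQ = √(2DS/H) = √(2 × 35,425 × 334 / 8.9)
    = √(2,658,865.17) ≈ 1,630.60 → Q = 1,631 bags
T = Q/D × 360 days = 1,631/35,425 × 360 = 16.575 days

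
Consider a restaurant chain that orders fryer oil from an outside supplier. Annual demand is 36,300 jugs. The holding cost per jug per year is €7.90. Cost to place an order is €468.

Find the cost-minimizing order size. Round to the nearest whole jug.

EOQ = √(2DS/H) = √(2 × 36,300 × 468 / 7.9)
    = √(4,300,860.76) ≈ 2,073.85

2,074 jugs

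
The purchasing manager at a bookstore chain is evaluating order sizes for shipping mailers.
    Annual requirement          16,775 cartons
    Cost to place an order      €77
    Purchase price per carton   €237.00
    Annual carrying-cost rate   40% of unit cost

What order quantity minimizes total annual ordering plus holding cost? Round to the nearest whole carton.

165 cartons

Carrying cost H = €237 × 40% = €94.8000/carton/yr
Q* = √(2·D·S / H) = √(2·16,775·77 / 94.8) = √27,250.5 ≈ 165.08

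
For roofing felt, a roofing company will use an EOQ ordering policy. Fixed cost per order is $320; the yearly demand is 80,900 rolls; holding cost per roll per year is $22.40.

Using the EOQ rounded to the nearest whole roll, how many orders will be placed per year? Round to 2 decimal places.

Optimal lot size Q* = (2 × 80,900 × $320 / $22.4)^½ ≈ 1,520.34 → Q = 1,520
N = D/Q = 80,900/1,520 ≈ 53.224 orders/yr

53.22 orders per year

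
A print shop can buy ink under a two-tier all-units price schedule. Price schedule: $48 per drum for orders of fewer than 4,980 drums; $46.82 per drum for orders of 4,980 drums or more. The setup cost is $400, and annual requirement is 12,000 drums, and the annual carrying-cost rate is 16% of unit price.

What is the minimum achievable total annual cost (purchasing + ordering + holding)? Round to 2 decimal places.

H₁ = 16%×$48 = $7.6800;  H₂ = 16%×$46.82 = $7.4912
EOQ₁ = √(2×12,000×400/7.6800) = 1,118.03  (< 4,980, feasible at tier 1)
EOQ₂ = √(2×12,000×400/7.4912) = 1,132.04  (< 4,980 → use Q = 4,980 at tier-2 price)
TC(tier 1 (EOQ₁), Q≈1,118.0) = $584,586.50
TC(tier 2, Q≈4,980.0) = $581,456.94
Minimum at tier 2: $581,456.94

$581,456.94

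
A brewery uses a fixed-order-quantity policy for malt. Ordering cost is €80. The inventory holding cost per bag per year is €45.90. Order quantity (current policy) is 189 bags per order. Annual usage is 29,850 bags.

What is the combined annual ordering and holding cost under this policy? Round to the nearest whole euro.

Annual ordering cost = (D/Q)·S = (29,850/189) × 80 = €12,634.92
Annual holding cost  = (Q/2)·H = (189/2) × 45.9 = €4,337.55
Total = €12,634.92 + €4,337.55 = €16,972.47

€16,972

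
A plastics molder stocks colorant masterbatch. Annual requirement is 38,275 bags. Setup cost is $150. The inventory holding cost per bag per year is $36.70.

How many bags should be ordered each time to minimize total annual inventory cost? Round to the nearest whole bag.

Q* = √(2·D·S / H) = √(2·38,275·150 / 36.7) = √312,874.7 ≈ 559.35

559 bags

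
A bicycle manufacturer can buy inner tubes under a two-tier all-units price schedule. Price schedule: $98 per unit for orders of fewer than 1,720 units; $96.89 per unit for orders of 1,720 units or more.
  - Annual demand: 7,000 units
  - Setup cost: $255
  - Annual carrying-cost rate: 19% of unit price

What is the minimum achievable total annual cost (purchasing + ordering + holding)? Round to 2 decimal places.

H₁ = 19%×$98 = $18.6200;  H₂ = 19%×$96.89 = $18.4091
EOQ₁ = √(2×7,000×255/18.6200) = 437.87  (< 1,720, feasible at tier 1)
EOQ₂ = √(2×7,000×255/18.4091) = 440.37  (< 1,720 → use Q = 1,720 at tier-2 price)
TC(tier 1 (EOQ₁), Q≈437.9) = $694,153.12
TC(tier 2, Q≈1,720.0) = $695,099.62
Minimum at tier 1 (EOQ₁): $694,153.12

$694,153.12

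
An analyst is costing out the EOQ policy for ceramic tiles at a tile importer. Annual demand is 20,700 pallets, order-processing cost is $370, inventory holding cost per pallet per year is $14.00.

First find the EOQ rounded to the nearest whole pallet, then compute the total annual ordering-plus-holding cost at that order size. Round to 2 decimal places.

$14,644.18

2DS/H = 2·20,700·370/14 = 1,094,142.86
EOQ = √1,094,142.86 ≈ 1,046.01 → Q = 1,046 pallets
Ordering: D/Q × S = 20,700/1,046 × $370 = $7,322.18
Holding:  Q/2 × H = 1,046/2 × $14 = $7,322.00
Total = $7,322.18 + $7,322.00 = $14,644.18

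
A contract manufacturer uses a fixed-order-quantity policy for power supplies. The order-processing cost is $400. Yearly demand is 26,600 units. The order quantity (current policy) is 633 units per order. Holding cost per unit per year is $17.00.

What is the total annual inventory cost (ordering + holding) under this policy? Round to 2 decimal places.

Annual ordering cost = (D/Q)·S = (26,600/633) × 400 = $16,808.85
Annual holding cost  = (Q/2)·H = (633/2) × 17 = $5,380.50
Total = $16,808.85 + $5,380.50 = $22,189.35

$22,189.35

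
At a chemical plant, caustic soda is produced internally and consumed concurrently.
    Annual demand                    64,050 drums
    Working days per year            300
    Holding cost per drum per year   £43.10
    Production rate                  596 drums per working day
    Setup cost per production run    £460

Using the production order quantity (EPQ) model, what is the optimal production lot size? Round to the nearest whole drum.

1,460 drums

Daily demand d = 64,050/300 = 213.500; p = 596; 1 − d/p = 0.64178
EPQ = √(2DS / (H(1 − d/p)))
    = √(2 × 64,050 × 460 / (43.1 × 0.64178)) ≈ 1,459.56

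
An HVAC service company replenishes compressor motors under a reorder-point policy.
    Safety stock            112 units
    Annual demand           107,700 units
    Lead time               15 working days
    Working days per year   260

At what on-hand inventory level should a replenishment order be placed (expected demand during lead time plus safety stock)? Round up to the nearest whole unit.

6,326 units

Daily demand d = 107,700 / 260 = 414.231 units/day
Demand during lead time = 414.231 × 15 = 6,213.46
Reorder point = 6,213.46 + 112 = 6,325.46 → round up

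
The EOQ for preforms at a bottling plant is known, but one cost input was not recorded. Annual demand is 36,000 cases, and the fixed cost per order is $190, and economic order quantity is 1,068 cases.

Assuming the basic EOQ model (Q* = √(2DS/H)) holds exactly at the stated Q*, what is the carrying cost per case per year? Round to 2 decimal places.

$11.99

EOQ relation: Q² = 2DS/H, so rearrange for the unknown.
H = 2DS / Q² = 2 × 36,000 × 190 / 1,068² = 11.9934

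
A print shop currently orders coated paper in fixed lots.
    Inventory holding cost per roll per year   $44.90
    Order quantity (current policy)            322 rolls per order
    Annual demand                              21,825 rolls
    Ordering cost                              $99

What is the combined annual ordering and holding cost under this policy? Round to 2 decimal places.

$13,939.07

Annual ordering cost = (D/Q)·S = (21,825/322) × 99 = $6,710.17
Annual holding cost  = (Q/2)·H = (322/2) × 44.9 = $7,228.90
Total = $6,710.17 + $7,228.90 = $13,939.07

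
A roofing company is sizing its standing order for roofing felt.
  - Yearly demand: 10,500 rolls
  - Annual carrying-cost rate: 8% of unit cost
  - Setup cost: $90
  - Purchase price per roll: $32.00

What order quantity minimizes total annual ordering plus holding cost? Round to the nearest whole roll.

Holding cost per roll per year: H = 8% × $32 = $2.5600
Optimal lot size Q* = (2 × 10,500 × $90 / $2.56)^½ ≈ 859.23

859 rolls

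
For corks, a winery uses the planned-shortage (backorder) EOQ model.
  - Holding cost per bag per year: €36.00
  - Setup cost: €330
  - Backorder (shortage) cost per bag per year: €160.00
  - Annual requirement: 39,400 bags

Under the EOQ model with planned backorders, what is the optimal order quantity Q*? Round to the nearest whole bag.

941 bags

Q* = √(2DS/H) · √((H + b)/b)
   = √(2 × 39,400 × 330 / 36) · √((36 + 160) / 160)
   = 849.902 × 1.1068 ≈ 940.67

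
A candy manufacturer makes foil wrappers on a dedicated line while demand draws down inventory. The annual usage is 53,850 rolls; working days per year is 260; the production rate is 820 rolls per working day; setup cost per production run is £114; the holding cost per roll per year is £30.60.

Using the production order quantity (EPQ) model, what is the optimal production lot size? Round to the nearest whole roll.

733 rolls

Daily demand d = 53,850/260 = 207.115; p = 820; 1 − d/p = 0.74742
EPQ = √(2DS / (H(1 − d/p)))
    = √(2 × 53,850 × 114 / (30.6 × 0.74742)) ≈ 732.68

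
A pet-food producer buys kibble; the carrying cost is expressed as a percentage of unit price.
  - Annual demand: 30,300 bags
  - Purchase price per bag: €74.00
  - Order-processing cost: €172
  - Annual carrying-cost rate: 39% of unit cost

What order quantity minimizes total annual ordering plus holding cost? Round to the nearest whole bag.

Holding cost per bag per year: H = 39% × €74 = €28.8600
EOQ = √(2DS/H) = √(2 × 30,300 × 172 / 28.86)
    = √(361,164.24) ≈ 600.97

601 bags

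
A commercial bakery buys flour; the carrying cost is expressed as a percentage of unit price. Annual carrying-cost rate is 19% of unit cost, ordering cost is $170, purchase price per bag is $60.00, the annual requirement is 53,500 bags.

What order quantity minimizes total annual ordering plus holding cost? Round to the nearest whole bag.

1,263 bags

Carrying cost H = $60 × 19% = $11.4000/bag/yr
2DS/H = 2·53,500·170/11.4 = 1,595,614.04
EOQ = √1,595,614.04 ≈ 1,263.18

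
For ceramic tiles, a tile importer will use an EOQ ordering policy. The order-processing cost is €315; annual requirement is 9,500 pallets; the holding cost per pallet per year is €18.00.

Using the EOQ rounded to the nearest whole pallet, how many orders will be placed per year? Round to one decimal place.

16.5 orders per year

Optimal lot size Q* = (2 × 9,500 × €315 / €18)^½ ≈ 576.63 → Q = 577
N = D/Q = 9,500/577 ≈ 16.464 orders/yr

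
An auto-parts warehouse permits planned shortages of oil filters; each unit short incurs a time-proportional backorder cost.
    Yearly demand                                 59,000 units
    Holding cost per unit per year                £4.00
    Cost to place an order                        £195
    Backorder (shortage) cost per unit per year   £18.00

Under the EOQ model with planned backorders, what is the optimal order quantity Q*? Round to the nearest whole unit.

Q* = √(2DS/H) · √((H + b)/b)
   = √(2 × 59,000 × 195 / 4) · √((4 + 18) / 18)
   = 2,398.437 × 1.1055 ≈ 2,651.57

2,652 units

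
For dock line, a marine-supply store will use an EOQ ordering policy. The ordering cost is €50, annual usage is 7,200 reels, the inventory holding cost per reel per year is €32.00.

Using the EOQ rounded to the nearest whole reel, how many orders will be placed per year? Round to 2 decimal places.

2DS/H = 2·7,200·50/32 = 22,500.00
EOQ = √22,500.00 ≈ 150.00 → Q = 150
N = D/Q = 7,200/150 ≈ 48.000 orders/yr

48.00 orders per year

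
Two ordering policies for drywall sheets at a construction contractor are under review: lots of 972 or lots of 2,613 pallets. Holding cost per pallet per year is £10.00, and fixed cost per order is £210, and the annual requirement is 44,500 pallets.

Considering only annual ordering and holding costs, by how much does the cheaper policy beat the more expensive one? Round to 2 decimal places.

For each Q, cost = (D/Q)·S + (Q/2)·H.
TC(972) = (44,500/972)×210 + (972/2)×10 = £14,474.20
TC(2,613) = (44,500/2,613)×210 + (2,613/2)×10 = £16,641.35
|ΔTC| = |£14,474.20 − £16,641.35| = £2,167.15

£2,167.15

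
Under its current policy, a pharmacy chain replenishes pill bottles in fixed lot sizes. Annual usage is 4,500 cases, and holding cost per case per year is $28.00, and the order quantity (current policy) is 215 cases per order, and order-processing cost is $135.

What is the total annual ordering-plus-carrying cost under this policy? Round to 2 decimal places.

Ordering: D/Q × S = 4,500/215 × $135 = $2,825.58
Holding:  Q/2 × H = 215/2 × $28 = $3,010.00
Total = $2,825.58 + $3,010.00 = $5,835.58

$5,835.58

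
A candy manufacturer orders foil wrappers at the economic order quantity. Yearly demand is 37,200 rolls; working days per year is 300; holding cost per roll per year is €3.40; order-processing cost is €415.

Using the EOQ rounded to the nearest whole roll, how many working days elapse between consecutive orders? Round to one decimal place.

24.3 days

Q* = √(2·D·S / H) = √(2·37,200·415 / 3.4) = √9,081,176.5 ≈ 3,013.50 → Q = 3,013 rolls
Days between orders = 300 / (D/Q) = 300 / 12.346 ≈ 24.298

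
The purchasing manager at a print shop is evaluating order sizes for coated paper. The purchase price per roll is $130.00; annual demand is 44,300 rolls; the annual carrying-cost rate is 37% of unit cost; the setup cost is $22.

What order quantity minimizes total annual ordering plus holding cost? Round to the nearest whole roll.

Holding cost per roll per year: H = 37% × $130 = $48.1000
2DS/H = 2·44,300·22/48.1 = 40,523.91
EOQ = √40,523.91 ≈ 201.31

201 rolls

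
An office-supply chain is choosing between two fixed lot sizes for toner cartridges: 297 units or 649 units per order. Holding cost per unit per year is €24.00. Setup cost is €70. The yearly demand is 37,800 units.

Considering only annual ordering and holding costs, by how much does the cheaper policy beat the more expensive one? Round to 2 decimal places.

€608.05

TC(Q) = (D/Q)S + (Q/2)H
TC(297) = (37,800/297)×70 + (297/2)×24 = €12,473.09
TC(649) = (37,800/649)×70 + (649/2)×24 = €11,865.04
Cheaper: Q = 649.  Difference = €608.05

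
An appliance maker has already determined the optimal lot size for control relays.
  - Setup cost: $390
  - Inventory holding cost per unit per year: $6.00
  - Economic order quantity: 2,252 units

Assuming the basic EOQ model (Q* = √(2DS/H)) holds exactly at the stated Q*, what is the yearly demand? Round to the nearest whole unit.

From Q* = √(2DS/H) ⇒ Q*² = 2DS/H.
D = Q²H / (2S) = 2,252² × 6 / (2 × 390) = 39,011.57

39,012 units per year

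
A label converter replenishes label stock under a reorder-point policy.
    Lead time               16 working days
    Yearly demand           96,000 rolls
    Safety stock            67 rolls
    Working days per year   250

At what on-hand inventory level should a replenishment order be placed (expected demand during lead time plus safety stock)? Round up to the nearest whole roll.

6,211 rolls

Daily demand d = 96,000 / 250 = 384.000 rolls/day
Demand during lead time = 384.000 × 16 = 6,144.00
Reorder point = 6,144.00 + 67 = 6,211.00 → round up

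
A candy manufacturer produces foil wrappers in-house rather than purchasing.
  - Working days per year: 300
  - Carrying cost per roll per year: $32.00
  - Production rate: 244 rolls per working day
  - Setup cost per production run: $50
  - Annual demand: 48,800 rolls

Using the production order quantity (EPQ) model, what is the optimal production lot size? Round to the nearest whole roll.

d = 48,800/300 = 162.6667 rolls/day;  effective holding cost H(1 − d/p) = 32·(1 − 162.6667/244) = 10.66667
Q* = √(2DS / H_eff) = √(2·48,800·50 / 10.66667) ≈ 676.39

676 rolls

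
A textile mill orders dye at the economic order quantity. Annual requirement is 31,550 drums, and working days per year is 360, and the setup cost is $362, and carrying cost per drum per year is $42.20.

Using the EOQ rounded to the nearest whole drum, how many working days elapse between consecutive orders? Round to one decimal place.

8.4 days

2DS/H = 2·31,550·362/42.2 = 541,284.36
EOQ = √541,284.36 ≈ 735.72 → Q = 736 drums
Cycle time = (working days × Q)/D = (360 × 736) / 31,550 = 8.398 days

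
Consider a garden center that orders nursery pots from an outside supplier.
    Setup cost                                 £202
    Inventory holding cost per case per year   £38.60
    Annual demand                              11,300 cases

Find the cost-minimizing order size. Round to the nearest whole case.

344 cases

2DS/H = 2·11,300·202/38.6 = 118,269.43
EOQ = √118,269.43 ≈ 343.90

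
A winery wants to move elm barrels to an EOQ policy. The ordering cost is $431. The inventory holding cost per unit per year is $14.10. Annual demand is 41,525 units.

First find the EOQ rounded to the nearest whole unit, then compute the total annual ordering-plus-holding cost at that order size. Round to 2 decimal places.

$22,465.60

Optimal lot size Q* = (2 × 41,525 × $431 / $14.1)^½ ≈ 1,593.30 → Q = 1,593 units
Orders/yr = 41,525/1,593 = 26.067; ordering cost = 26.067 × $431 = $11,234.95
Average inventory = 1,593/2 = 796.5; holding cost = 796.5 × $14.1 = $11,230.65
Total = $11,234.95 + $11,230.65 = $22,465.60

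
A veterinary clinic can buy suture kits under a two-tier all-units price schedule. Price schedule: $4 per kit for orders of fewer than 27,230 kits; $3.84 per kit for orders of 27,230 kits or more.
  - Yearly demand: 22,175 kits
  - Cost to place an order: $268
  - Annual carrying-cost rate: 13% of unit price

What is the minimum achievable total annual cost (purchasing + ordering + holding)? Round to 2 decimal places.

$91,186.08

H₁ = 13%×$4 = $0.5200;  H₂ = 13%×$3.84 = $0.4992
EOQ₁ = √(2×22,175×268/0.5200) = 4,780.93  (< 27,230, feasible at tier 1)
EOQ₂ = √(2×22,175×268/0.4992) = 4,879.52  (< 27,230 → use Q = 27,230 at tier-2 price)
TC(tier 1 (EOQ₁), Q≈4,780.9) = $91,186.08
TC(tier 2, Q≈27,230.0) = $92,166.86
Minimum at tier 1 (EOQ₁): $91,186.08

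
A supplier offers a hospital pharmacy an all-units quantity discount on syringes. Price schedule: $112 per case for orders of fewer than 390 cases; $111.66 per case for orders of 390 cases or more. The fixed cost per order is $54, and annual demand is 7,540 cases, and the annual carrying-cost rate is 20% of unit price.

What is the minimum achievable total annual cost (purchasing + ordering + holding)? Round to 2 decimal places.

$847,315.14

H₁ = 20%×$112 = $22.4000;  H₂ = 20%×$111.66 = $22.3320
EOQ₁ = √(2×7,540×54/22.4000) = 190.67  (< 390, feasible at tier 1)
EOQ₂ = √(2×7,540×54/22.3320) = 190.96  (< 390 → use Q = 390 at tier-2 price)
TC(tier 1 (EOQ₁), Q≈190.7) = $848,750.92
TC(tier 2, Q≈390.0) = $847,315.14
Minimum at tier 2: $847,315.14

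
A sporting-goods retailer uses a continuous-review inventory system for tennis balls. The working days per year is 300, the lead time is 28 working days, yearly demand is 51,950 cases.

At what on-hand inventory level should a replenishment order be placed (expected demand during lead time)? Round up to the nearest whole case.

Daily demand d = 51,950 / 300 = 173.167 cases/day
Demand during lead time = 173.167 × 28 = 4,848.67
Reorder point = 4,848.67 → round up

4,849 cases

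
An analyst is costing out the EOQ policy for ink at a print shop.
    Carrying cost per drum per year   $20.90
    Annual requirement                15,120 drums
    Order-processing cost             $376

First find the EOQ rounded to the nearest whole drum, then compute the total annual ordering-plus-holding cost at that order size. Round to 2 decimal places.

2DS/H = 2·15,120·376/20.9 = 544,030.62
EOQ = √544,030.62 ≈ 737.58 → Q = 738 drums
Annual ordering cost = (D/Q)·S = (15,120/738) × 376 = $7,703.41
Annual holding cost  = (Q/2)·H = (738/2) × 20.9 = $7,712.10
Total = $7,703.41 + $7,712.10 = $15,415.51

$15,415.51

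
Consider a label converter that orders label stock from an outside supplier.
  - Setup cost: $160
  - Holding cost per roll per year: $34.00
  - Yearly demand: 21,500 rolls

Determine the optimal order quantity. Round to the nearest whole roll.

Q* = √(2·D·S / H) = √(2·21,500·160 / 34) = √202,352.9 ≈ 449.84

450 rolls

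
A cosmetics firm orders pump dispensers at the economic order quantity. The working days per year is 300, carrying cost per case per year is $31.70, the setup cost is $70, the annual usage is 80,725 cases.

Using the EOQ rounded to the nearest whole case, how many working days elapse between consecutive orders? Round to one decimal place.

2.2 days

Optimal lot size Q* = (2 × 80,725 × $70 / $31.7)^½ ≈ 597.09 → Q = 597 cases
T = Q/D × 300 days = 597/80,725 × 300 = 2.219 days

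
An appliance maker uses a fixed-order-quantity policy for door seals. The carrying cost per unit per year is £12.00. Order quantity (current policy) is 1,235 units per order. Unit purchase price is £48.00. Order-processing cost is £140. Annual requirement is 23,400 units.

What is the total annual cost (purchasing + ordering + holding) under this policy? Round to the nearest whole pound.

Orders/yr = 23,400/1,235 = 18.947; ordering cost = 18.947 × £140 = £2,652.63
Average inventory = 1,235/2 = 617.5; holding cost = 617.5 × £12 = £7,410.00
Purchase cost = D·C = 23,400 × 48 = £1,123,200.00
Total = £2,652.63 + £7,410.00 + £1,123,200.00 = £1,133,262.63

£1,133,263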